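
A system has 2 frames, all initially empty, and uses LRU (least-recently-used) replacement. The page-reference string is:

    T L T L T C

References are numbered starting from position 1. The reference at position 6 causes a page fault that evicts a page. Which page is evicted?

L

pos 1: T → miss, frames {T}
pos 2: L → miss, frames {T,L}
pos 3: T → hit
pos 4: L → hit
pos 5: T → hit
pos 6: C → miss, evict L, frames {T,C}
At position 6, page L is evicted.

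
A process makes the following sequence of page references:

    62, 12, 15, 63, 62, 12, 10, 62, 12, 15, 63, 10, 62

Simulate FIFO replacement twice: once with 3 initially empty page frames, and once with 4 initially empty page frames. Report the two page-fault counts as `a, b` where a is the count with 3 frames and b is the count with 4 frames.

10, 11

3 frames: F F F F F F F . . F F . F → 10 faults.
4 frames: F F F F . . F F F F F F F → 11 faults.
11 > 10: adding a frame increased faults — Belady's anomaly.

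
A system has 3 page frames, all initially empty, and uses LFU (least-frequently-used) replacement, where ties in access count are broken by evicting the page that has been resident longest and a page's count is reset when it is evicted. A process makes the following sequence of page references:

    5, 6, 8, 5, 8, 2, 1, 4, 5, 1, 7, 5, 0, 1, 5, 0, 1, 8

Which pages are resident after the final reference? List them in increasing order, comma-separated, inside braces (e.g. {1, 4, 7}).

{1, 5, 8}

5 → fault, frames {5}
6 → fault, frames {5,6}
8 → fault, frames {5,6,8}
5 → hit
8 → hit
2 → fault, evict 6, frames {5,8,2}
1 → fault, evict 2, frames {5,8,1}
4 → fault, evict 1, frames {5,8,4}
5 → hit
1 → fault, evict 4, frames {5,8,1}
7 → fault, evict 1, frames {5,8,7}
5 → hit
0 → fault, evict 7, frames {5,8,0}
1 → fault, evict 0, frames {5,8,1}
5 → hit
0 → fault, evict 1, frames {5,8,0}
1 → fault, evict 0, frames {5,8,1}
8 → hit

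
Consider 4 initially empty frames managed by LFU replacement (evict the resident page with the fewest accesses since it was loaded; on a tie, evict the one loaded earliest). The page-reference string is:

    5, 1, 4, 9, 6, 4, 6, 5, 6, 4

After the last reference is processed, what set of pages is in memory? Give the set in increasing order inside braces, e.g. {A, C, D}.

{4, 5, 6, 9}

5 → fault, frames {5}
1 → fault, frames {5,1}
4 → fault, frames {5,1,4}
9 → fault, frames {5,1,4,9}
6 → fault, evict 5, frames {1,4,9,6}
4 → hit
6 → hit
5 → fault, evict 1, frames {4,9,6,5}
6 → hit
4 → hit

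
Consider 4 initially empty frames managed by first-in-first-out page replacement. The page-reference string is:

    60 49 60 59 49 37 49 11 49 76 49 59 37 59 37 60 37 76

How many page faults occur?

11

60 -> fault, frames [60]
49 -> fault, frames [60, 49]
60 -> hit
59 -> fault, frames [60, 49, 59]
49 -> hit
37 -> fault, frames [60, 49, 59, 37]
49 -> hit
11 -> fault, evict 60, frames [49, 59, 37, 11]
49 -> hit
76 -> fault, evict 49, frames [59, 37, 11, 76]
49 -> fault, evict 59, frames [37, 11, 76, 49]
59 -> fault, evict 37, frames [11, 76, 49, 59]
37 -> fault, evict 11, frames [76, 49, 59, 37]
59 -> hit
37 -> hit
60 -> fault, evict 76, frames [49, 59, 37, 60]
37 -> hit
76 -> fault, evict 49, frames [59, 37, 60, 76]
Page faults: 11.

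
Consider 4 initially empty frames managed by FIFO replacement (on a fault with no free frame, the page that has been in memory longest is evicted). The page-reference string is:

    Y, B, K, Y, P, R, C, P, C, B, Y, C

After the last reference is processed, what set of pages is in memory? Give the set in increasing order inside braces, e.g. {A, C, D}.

Y → fault, frames (Y)
B → fault, frames (Y B)
K → fault, frames (Y B K)
Y → hit
P → fault, frames (Y B K P)
R → fault, evict Y, frames (B K P R)
C → fault, evict B, frames (K P R C)
P → hit
C → hit
B → fault, evict K, frames (P R C B)
Y → fault, evict P, frames (R C B Y)
C → hit

{B, C, R, Y}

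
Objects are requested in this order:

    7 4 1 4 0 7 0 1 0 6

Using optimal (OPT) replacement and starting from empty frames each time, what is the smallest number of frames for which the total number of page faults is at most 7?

2

f=1: 10 faults
f=2: 7 faults
f=3: 5 faults
f=4: 5 faults
f=5: 5 faults
Smallest f with faults ≤ 7 is 2.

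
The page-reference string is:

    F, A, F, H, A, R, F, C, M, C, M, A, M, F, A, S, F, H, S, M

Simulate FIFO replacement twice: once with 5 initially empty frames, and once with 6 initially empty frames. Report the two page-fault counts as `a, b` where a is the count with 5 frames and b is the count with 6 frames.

5 frames: F F . F . F . F F . . . . F F F . F . . → 10 faults.
6 frames: F F . F . F . F F . . . . . . F F . . . → 8 faults.
8 < 10: adding a frame reduced faults, as is typical.

10, 8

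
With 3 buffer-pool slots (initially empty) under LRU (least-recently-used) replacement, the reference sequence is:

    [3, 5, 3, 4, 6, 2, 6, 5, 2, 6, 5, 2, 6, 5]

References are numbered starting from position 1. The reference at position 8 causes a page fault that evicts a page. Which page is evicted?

4

pos 1: 3 -> fault, frames {3}
pos 2: 5 -> fault, frames {3,5}
pos 3: 3 -> hit
pos 4: 4 -> fault, frames {5,3,4}
pos 5: 6 -> fault, evict 5, frames {3,4,6}
pos 6: 2 -> fault, evict 3, frames {4,6,2}
pos 7: 6 -> hit
pos 8: 5 -> fault, evict 4, frames {2,6,5}
At position 8, page 4 is evicted.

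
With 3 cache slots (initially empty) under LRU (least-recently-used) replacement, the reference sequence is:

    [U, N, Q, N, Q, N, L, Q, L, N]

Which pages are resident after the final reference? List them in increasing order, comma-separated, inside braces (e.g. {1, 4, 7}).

U → miss, frames [U]
N → miss, frames [U, N]
Q → miss, frames [U, N, Q]
N → hit
Q → hit
N → hit
L → miss, evict U, frames [Q, N, L]
Q → hit
L → hit
N → hit

{L, N, Q}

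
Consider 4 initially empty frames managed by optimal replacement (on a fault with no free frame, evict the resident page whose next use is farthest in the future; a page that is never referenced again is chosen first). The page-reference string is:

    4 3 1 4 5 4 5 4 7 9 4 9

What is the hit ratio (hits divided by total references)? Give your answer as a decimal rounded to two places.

0.50

4: miss, frames [4]
3: miss, frames [4, 3]
1: miss, frames [4, 3, 1]
4: hit
5: miss, frames [4, 3, 1, 5]
4: hit
5: hit
4: hit
7: miss, evict 5, frames [4, 3, 1, 7]
9: miss, evict 7, frames [4, 3, 1, 9]
4: hit
9: hit
Hits: 6 of 12 references → 6/12 = 0.5000.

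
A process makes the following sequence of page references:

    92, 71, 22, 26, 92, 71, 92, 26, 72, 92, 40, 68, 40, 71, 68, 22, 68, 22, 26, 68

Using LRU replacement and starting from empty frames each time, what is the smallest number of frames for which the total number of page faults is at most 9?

6

f=1: 20 faults
f=2: 16 faults
f=3: 12 faults
f=4: 10 faults
f=5: 10 faults
f=6: 9 faults
f=7: 7 faults
Smallest f with faults ≤ 9 is 6.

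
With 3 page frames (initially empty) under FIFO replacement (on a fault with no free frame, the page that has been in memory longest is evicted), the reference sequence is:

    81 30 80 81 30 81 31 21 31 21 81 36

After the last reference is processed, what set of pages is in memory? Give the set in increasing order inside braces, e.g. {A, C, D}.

81: fault, frames [81]
30: fault, frames [81, 30]
80: fault, frames [81, 30, 80]
81: hit
30: hit
81: hit
31: fault, evict 81, frames [30, 80, 31]
21: fault, evict 30, frames [80, 31, 21]
31: hit
21: hit
81: fault, evict 80, frames [31, 21, 81]
36: fault, evict 31, frames [21, 81, 36]

{21, 36, 81}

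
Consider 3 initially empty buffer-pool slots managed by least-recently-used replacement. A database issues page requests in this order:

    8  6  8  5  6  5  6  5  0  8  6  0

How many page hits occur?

8: fault, frames (8)
6: fault, frames (8 6)
8: hit
5: fault, frames (6 8 5)
6: hit
5: hit
6: hit
5: hit
0: fault, evict 8, frames (6 5 0)
8: fault, evict 6, frames (5 0 8)
6: fault, evict 5, frames (0 8 6)
0: hit
Hits: 6.

6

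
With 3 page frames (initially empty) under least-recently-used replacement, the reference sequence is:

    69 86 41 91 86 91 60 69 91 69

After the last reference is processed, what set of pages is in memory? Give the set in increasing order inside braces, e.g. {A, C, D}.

69: miss, frames [69]
86: miss, frames [69, 86]
41: miss, frames [69, 86, 41]
91: miss, evict 69, frames [86, 41, 91]
86: hit
91: hit
60: miss, evict 41, frames [86, 91, 60]
69: miss, evict 86, frames [91, 60, 69]
91: hit
69: hit

{60, 69, 91}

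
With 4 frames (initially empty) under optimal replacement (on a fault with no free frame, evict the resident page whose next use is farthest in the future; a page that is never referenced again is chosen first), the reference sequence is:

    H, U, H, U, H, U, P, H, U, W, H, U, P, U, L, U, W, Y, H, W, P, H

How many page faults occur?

7

H -> miss, frames [H]
U -> miss, frames [H, U]
H -> hit
U -> hit
H -> hit
U -> hit
P -> miss, frames [H, U, P]
H -> hit
U -> hit
W -> miss, frames [H, U, P, W]
H -> hit
U -> hit
P -> hit
U -> hit
L -> miss, evict P, frames [H, U, W, L]
U -> hit
W -> hit
Y -> miss, evict L, frames [H, U, W, Y]
H -> hit
W -> hit
P -> miss, evict Y, frames [H, U, W, P]
H -> hit
Page faults: 7.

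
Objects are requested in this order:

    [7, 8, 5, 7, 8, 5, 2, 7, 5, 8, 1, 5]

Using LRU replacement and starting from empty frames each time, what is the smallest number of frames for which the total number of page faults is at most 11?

f=1: 12 faults
f=2: 12 faults
f=3: 7 faults
f=4: 5 faults
f=5: 5 faults
Smallest f with faults ≤ 11 is 3.

3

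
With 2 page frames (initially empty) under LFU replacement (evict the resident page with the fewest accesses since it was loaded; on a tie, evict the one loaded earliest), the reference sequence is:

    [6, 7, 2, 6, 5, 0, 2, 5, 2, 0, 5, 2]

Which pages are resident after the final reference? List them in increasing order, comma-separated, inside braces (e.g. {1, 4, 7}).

{2, 5}

6: fault, frames {6}
7: fault, frames {6,7}
2: fault, evict 6, frames {7,2}
6: fault, evict 7, frames {2,6}
5: fault, evict 2, frames {6,5}
0: fault, evict 6, frames {5,0}
2: fault, evict 5, frames {0,2}
5: fault, evict 0, frames {2,5}
2: hit
0: fault, evict 5, frames {2,0}
5: fault, evict 0, frames {2,5}
2: hit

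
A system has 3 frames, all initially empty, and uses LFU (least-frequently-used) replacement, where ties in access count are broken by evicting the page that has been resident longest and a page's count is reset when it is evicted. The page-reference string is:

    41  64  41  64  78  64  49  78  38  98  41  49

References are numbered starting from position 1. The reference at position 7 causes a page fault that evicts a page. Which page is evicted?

78

pos 1: 41 → fault, frames (41)
pos 2: 64 → fault, frames (41 64)
pos 3: 41 → hit
pos 4: 64 → hit
pos 5: 78 → fault, frames (41 64 78)
pos 6: 64 → hit
pos 7: 49 → fault, evict 78, frames (41 64 49)
At position 7, page 78 is evicted.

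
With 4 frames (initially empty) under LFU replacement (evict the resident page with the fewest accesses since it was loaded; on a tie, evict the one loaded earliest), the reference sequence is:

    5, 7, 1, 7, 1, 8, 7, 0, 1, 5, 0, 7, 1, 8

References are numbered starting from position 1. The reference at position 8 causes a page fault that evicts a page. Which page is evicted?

pos 1: 5 → fault, frames {5}
pos 2: 7 → fault, frames {5,7}
pos 3: 1 → fault, frames {5,7,1}
pos 4: 7 → hit
pos 5: 1 → hit
pos 6: 8 → fault, frames {5,7,1,8}
pos 7: 7 → hit
pos 8: 0 → fault, evict 5, frames {7,1,8,0}
At position 8, page 5 is evicted.

5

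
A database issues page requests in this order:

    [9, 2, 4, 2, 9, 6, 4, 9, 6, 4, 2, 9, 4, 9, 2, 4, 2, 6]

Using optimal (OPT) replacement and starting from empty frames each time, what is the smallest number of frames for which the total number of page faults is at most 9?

f=1: 18 faults
f=2: 11 faults
f=3: 6 faults
f=4: 4 faults
Smallest f with faults ≤ 9 is 3.

3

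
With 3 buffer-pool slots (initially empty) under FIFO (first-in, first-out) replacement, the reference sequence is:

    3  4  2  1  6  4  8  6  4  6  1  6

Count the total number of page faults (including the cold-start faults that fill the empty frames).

3: miss, frames (3)
4: miss, frames (3 4)
2: miss, frames (3 4 2)
1: miss, evict 3, frames (4 2 1)
6: miss, evict 4, frames (2 1 6)
4: miss, evict 2, frames (1 6 4)
8: miss, evict 1, frames (6 4 8)
6: hit
4: hit
6: hit
1: miss, evict 6, frames (4 8 1)
6: miss, evict 4, frames (8 1 6)
Page faults: 9.

9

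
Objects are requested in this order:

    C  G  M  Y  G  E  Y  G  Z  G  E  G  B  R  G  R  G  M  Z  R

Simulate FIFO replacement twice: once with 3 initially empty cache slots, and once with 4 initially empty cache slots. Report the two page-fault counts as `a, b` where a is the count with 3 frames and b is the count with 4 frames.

13, 11

3 frames: F F F F . F . F F . . . F F F . . F F F → 13 faults.
4 frames: F F F F . F . . F F . . F F . . . F F . → 11 faults.
11 < 13: adding a frame reduced faults, as is typical.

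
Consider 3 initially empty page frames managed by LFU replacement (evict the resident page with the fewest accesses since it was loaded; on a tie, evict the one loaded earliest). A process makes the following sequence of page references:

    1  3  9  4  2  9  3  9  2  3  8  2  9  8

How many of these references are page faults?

9

1: miss, frames {1}
3: miss, frames {1,3}
9: miss, frames {1,3,9}
4: miss, evict 1, frames {3,9,4}
2: miss, evict 3, frames {9,4,2}
9: hit
3: miss, evict 4, frames {9,2,3}
9: hit
2: hit
3: hit
8: miss, evict 2, frames {9,3,8}
2: miss, evict 8, frames {9,3,2}
9: hit
8: miss, evict 2, frames {9,3,8}
Page faults: 9.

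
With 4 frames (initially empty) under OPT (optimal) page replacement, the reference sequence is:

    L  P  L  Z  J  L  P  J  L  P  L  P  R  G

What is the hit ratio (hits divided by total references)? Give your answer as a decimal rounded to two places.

0.57

L: fault, frames [L]
P: fault, frames [L, P]
L: hit
Z: fault, frames [L, P, Z]
J: fault, frames [L, P, Z, J]
L: hit
P: hit
J: hit
L: hit
P: hit
L: hit
P: hit
R: fault, evict J, frames [L, P, Z, R]
G: fault, evict R, frames [L, P, Z, G]
Hits: 8 of 14 references → 8/14 = 0.5714.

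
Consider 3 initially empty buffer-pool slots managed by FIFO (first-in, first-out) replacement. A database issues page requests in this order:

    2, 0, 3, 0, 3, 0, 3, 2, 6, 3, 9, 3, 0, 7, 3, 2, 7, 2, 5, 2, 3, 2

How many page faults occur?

10

2 -> miss, frames {2}
0 -> miss, frames {2,0}
3 -> miss, frames {2,0,3}
0 -> hit
3 -> hit
0 -> hit
3 -> hit
2 -> hit
6 -> miss, evict 2, frames {0,3,6}
3 -> hit
9 -> miss, evict 0, frames {3,6,9}
3 -> hit
0 -> miss, evict 3, frames {6,9,0}
7 -> miss, evict 6, frames {9,0,7}
3 -> miss, evict 9, frames {0,7,3}
2 -> miss, evict 0, frames {7,3,2}
7 -> hit
2 -> hit
5 -> miss, evict 7, frames {3,2,5}
2 -> hit
3 -> hit
2 -> hit
Page faults: 10.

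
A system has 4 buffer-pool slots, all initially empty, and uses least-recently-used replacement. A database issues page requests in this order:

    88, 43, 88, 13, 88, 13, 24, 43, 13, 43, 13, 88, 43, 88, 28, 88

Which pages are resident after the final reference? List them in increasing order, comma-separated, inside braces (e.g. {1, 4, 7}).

{13, 28, 43, 88}

88 -> fault, frames [88]
43 -> fault, frames [88, 43]
88 -> hit
13 -> fault, frames [43, 88, 13]
88 -> hit
13 -> hit
24 -> fault, frames [43, 88, 13, 24]
43 -> hit
13 -> hit
43 -> hit
13 -> hit
88 -> hit
43 -> hit
88 -> hit
28 -> fault, evict 24, frames [13, 43, 88, 28]
88 -> hit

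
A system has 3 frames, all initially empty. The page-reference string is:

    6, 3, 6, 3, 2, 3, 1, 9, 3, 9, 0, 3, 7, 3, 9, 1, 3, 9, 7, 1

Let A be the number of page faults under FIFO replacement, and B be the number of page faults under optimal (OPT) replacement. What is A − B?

3

Under FIFO: F F . . F . F F F . F . F . F F F . F . → 12 faults.
Under OPT: F F . . F . F F . . F . F . . F . . F . → 9 faults.
A − B = 12 − 9 = 3.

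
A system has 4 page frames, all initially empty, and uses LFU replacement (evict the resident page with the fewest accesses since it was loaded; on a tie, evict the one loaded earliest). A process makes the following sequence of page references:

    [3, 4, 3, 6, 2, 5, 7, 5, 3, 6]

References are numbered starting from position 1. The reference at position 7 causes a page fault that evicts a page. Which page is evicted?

6

pos 1: 3: miss, frames [3]
pos 2: 4: miss, frames [3, 4]
pos 3: 3: hit
pos 4: 6: miss, frames [3, 4, 6]
pos 5: 2: miss, frames [3, 4, 6, 2]
pos 6: 5: miss, evict 4, frames [3, 6, 2, 5]
pos 7: 7: miss, evict 6, frames [3, 2, 5, 7]
At position 7, page 6 is evicted.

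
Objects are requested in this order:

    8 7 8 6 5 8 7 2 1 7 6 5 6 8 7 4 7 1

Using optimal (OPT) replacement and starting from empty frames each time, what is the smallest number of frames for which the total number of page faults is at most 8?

4

f=1: 18 faults
f=2: 13 faults
f=3: 10 faults
f=4: 8 faults
f=5: 7 faults
f=6: 7 faults
f=7: 7 faults
Smallest f with faults ≤ 8 is 4.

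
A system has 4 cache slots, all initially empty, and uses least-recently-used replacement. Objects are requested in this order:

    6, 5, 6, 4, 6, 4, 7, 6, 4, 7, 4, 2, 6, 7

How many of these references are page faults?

6 -> fault, frames (6)
5 -> fault, frames (6 5)
6 -> hit
4 -> fault, frames (5 6 4)
6 -> hit
4 -> hit
7 -> fault, frames (5 6 4 7)
6 -> hit
4 -> hit
7 -> hit
4 -> hit
2 -> fault, evict 5, frames (6 7 4 2)
6 -> hit
7 -> hit
Page faults: 5.

5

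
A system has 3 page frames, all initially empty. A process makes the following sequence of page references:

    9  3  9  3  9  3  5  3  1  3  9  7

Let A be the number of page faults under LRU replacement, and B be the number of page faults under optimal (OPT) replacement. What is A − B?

1

Under LRU: F F . . . . F . F . F F → 6 faults.
Under OPT: F F . . . . F . F . . F → 5 faults.
A − B = 6 − 5 = 1.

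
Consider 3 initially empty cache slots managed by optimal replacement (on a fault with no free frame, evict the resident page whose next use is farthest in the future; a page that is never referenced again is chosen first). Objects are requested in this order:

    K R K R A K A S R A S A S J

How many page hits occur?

9

K: fault, frames [K]
R: fault, frames [K, R]
K: hit
R: hit
A: fault, frames [K, R, A]
K: hit
A: hit
S: fault, evict K, frames [R, A, S]
R: hit
A: hit
S: hit
A: hit
S: hit
J: fault, evict S, frames [R, A, J]
Hits: 9.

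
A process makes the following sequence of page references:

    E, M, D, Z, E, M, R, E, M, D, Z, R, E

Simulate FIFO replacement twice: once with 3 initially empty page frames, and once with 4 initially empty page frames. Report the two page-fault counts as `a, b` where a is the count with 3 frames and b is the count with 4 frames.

3 frames: F F F F F F F . . F F . F → 10 faults.
4 frames: F F F F . . F F F F F F F → 11 faults.
11 > 10: adding a frame increased faults — Belady's anomaly.

10, 11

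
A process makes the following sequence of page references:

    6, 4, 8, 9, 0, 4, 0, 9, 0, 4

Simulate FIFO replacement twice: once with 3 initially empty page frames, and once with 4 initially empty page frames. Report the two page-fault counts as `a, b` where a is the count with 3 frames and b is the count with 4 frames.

6, 5

3 frames: F F F F F F . . . . → 6 faults.
4 frames: F F F F F . . . . . → 5 faults.
5 < 6: adding a frame reduced faults, as is typical.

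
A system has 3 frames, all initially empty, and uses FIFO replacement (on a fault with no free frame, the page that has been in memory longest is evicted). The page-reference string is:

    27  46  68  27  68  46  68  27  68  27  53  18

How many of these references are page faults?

5

27 → miss, frames {27}
46 → miss, frames {27,46}
68 → miss, frames {27,46,68}
27 → hit
68 → hit
46 → hit
68 → hit
27 → hit
68 → hit
27 → hit
53 → miss, evict 27, frames {46,68,53}
18 → miss, evict 46, frames {68,53,18}
Page faults: 5.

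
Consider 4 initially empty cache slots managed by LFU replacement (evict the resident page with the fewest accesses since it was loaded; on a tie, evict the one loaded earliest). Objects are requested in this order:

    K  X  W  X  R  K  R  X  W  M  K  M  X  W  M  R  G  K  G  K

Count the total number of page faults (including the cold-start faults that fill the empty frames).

K: fault, frames (K)
X: fault, frames (K X)
W: fault, frames (K X W)
X: hit
R: fault, frames (K X W R)
K: hit
R: hit
X: hit
W: hit
M: fault, evict K, frames (X W R M)
K: fault, evict M, frames (X W R K)
M: fault, evict K, frames (X W R M)
X: hit
W: hit
M: hit
R: hit
G: fault, evict M, frames (X W R G)
K: fault, evict G, frames (X W R K)
G: fault, evict K, frames (X W R G)
K: fault, evict G, frames (X W R K)
Page faults: 11.

11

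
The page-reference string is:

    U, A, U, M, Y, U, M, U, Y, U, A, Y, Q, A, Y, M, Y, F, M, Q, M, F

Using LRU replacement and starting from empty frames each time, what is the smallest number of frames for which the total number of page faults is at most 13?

3

f=1: 22 faults
f=2: 17 faults
f=3: 9 faults
f=4: 8 faults
f=5: 6 faults
f=6: 6 faults
Smallest f with faults ≤ 13 is 3.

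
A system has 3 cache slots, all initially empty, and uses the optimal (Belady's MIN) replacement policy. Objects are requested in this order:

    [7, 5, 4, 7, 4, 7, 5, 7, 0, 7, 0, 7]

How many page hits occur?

8

7 -> miss, frames [7]
5 -> miss, frames [7, 5]
4 -> miss, frames [7, 5, 4]
7 -> hit
4 -> hit
7 -> hit
5 -> hit
7 -> hit
0 -> miss, evict 4, frames [7, 5, 0]
7 -> hit
0 -> hit
7 -> hit
Hits: 8.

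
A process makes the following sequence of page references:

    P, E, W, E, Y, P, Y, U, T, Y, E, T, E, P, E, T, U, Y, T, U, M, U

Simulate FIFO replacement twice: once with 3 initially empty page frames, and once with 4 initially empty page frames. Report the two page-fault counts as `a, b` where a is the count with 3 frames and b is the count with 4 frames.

3 frames: F F F . F F . F F F F . . F . F F F . . F . → 14 faults.
4 frames: F F F . F . . F F . F . . F . . . F . F F . → 11 faults.
11 < 14: adding a frame reduced faults, as is typical.

14, 11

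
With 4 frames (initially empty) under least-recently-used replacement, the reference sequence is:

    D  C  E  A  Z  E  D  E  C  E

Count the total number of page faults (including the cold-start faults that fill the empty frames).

D → miss, frames [D]
C → miss, frames [D, C]
E → miss, frames [D, C, E]
A → miss, frames [D, C, E, A]
Z → miss, evict D, frames [C, E, A, Z]
E → hit
D → miss, evict C, frames [A, Z, E, D]
E → hit
C → miss, evict A, frames [Z, D, E, C]
E → hit
Page faults: 7.

7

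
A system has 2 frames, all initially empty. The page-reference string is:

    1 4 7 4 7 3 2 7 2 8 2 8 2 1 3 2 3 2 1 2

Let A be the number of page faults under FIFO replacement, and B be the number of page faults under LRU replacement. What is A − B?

Under FIFO: F F F . . F F F . F F . . F F F . . F . → 12 faults.
Under LRU: F F F . . F F F . F . . . F F F . . F . → 11 faults.
A − B = 12 − 11 = 1.

1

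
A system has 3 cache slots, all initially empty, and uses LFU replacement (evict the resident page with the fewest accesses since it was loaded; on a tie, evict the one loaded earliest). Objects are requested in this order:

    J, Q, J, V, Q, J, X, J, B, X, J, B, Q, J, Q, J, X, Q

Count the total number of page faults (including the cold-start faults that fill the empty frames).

J → fault, frames [J]
Q → fault, frames [J, Q]
J → hit
V → fault, frames [J, Q, V]
Q → hit
J → hit
X → fault, evict V, frames [J, Q, X]
J → hit
B → fault, evict X, frames [J, Q, B]
X → fault, evict B, frames [J, Q, X]
J → hit
B → fault, evict X, frames [J, Q, B]
Q → hit
J → hit
Q → hit
J → hit
X → fault, evict B, frames [J, Q, X]
Q → hit
Page faults: 8.

8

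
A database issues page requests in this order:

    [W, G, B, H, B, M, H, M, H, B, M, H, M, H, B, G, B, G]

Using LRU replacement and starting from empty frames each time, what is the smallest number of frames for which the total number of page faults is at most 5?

4

f=1: 18 faults
f=2: 11 faults
f=3: 6 faults
f=4: 5 faults
f=5: 5 faults
Smallest f with faults ≤ 5 is 4.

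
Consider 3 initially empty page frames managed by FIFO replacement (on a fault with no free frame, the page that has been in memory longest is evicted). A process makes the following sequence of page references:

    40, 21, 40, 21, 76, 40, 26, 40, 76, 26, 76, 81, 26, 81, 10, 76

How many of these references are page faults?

40 → fault, frames {40}
21 → fault, frames {40,21}
40 → hit
21 → hit
76 → fault, frames {40,21,76}
40 → hit
26 → fault, evict 40, frames {21,76,26}
40 → fault, evict 21, frames {76,26,40}
76 → hit
26 → hit
76 → hit
81 → fault, evict 76, frames {26,40,81}
26 → hit
81 → hit
10 → fault, evict 26, frames {40,81,10}
76 → fault, evict 40, frames {81,10,76}
Page faults: 8.

8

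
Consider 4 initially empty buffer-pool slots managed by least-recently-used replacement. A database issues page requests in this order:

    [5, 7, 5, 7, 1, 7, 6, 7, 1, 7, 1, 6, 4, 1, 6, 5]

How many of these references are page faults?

5: miss, frames [5]
7: miss, frames [5, 7]
5: hit
7: hit
1: miss, frames [5, 7, 1]
7: hit
6: miss, frames [5, 1, 7, 6]
7: hit
1: hit
7: hit
1: hit
6: hit
4: miss, evict 5, frames [7, 1, 6, 4]
1: hit
6: hit
5: miss, evict 7, frames [4, 1, 6, 5]
Page faults: 6.

6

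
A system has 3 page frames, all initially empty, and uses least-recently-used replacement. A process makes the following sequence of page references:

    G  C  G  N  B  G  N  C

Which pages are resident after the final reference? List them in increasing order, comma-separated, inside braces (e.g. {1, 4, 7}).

G → fault, frames (G)
C → fault, frames (G C)
G → hit
N → fault, frames (C G N)
B → fault, evict C, frames (G N B)
G → hit
N → hit
C → fault, evict B, frames (G N C)

{C, G, N}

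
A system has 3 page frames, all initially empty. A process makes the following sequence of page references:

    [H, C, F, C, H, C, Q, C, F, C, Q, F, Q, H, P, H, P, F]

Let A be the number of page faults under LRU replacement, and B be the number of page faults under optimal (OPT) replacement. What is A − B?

Under LRU: F F F . . . F . F . . . . F F . . F → 8 faults.
Under OPT: F F F . . . F . . . . . . F F . . . → 6 faults.
A − B = 8 − 6 = 2.

2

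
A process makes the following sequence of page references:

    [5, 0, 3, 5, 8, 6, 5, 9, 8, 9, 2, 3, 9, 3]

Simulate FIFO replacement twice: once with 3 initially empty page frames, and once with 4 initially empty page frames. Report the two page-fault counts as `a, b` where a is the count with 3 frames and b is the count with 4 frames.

3 frames: F F F . F F F F F . F F F . → 11 faults.
4 frames: F F F . F F F F . . F F . . → 9 faults.
9 < 11: adding a frame reduced faults, as is typical.

11, 9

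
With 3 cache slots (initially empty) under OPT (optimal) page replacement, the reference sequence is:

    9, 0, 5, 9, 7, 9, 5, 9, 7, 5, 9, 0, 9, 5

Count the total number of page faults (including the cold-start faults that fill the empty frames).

5

9: fault, frames (9)
0: fault, frames (9 0)
5: fault, frames (9 0 5)
9: hit
7: fault, evict 0, frames (9 5 7)
9: hit
5: hit
9: hit
7: hit
5: hit
9: hit
0: fault, evict 7, frames (9 5 0)
9: hit
5: hit
Page faults: 5.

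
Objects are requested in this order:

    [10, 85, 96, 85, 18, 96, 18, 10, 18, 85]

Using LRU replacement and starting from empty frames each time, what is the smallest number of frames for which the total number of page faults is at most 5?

f=1: 10 faults
f=2: 7 faults
f=3: 6 faults
f=4: 4 faults
Smallest f with faults ≤ 5 is 4.

4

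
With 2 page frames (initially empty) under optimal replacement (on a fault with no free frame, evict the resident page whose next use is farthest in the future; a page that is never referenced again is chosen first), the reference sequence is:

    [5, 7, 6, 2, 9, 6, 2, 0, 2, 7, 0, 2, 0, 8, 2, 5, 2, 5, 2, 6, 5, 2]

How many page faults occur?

5 -> fault, frames {5}
7 -> fault, frames {5,7}
6 -> fault, evict 5, frames {7,6}
2 -> fault, evict 7, frames {6,2}
9 -> fault, evict 2, frames {6,9}
6 -> hit
2 -> fault, evict 9, frames {6,2}
0 -> fault, evict 6, frames {2,0}
2 -> hit
7 -> fault, evict 2, frames {0,7}
0 -> hit
2 -> fault, evict 7, frames {0,2}
0 -> hit
8 -> fault, evict 0, frames {2,8}
2 -> hit
5 -> fault, evict 8, frames {2,5}
2 -> hit
5 -> hit
2 -> hit
6 -> fault, evict 2, frames {5,6}
5 -> hit
2 -> fault, evict 6, frames {5,2}
Page faults: 13.

13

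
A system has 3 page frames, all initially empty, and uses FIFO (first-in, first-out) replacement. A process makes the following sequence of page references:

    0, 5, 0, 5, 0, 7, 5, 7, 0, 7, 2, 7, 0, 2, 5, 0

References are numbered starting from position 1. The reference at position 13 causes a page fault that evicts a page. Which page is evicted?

pos 1: 0 → fault, frames (0)
pos 2: 5 → fault, frames (0 5)
pos 3: 0 → hit
pos 4: 5 → hit
pos 5: 0 → hit
pos 6: 7 → fault, frames (0 5 7)
pos 7: 5 → hit
pos 8: 7 → hit
pos 9: 0 → hit
pos 10: 7 → hit
pos 11: 2 → fault, evict 0, frames (5 7 2)
pos 12: 7 → hit
pos 13: 0 → fault, evict 5, frames (7 2 0)
At position 13, page 5 is evicted.

5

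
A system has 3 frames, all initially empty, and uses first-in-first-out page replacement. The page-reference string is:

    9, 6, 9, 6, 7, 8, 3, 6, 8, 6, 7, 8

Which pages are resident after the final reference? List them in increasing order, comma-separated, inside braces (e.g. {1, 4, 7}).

9 → fault, frames [9]
6 → fault, frames [9, 6]
9 → hit
6 → hit
7 → fault, frames [9, 6, 7]
8 → fault, evict 9, frames [6, 7, 8]
3 → fault, evict 6, frames [7, 8, 3]
6 → fault, evict 7, frames [8, 3, 6]
8 → hit
6 → hit
7 → fault, evict 8, frames [3, 6, 7]
8 → fault, evict 3, frames [6, 7, 8]

{6, 7, 8}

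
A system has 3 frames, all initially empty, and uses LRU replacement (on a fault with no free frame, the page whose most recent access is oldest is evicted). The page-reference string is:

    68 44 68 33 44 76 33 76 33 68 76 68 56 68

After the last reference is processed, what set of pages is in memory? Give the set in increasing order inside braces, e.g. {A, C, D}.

68 → miss, frames {68}
44 → miss, frames {68,44}
68 → hit
33 → miss, frames {44,68,33}
44 → hit
76 → miss, evict 68, frames {33,44,76}
33 → hit
76 → hit
33 → hit
68 → miss, evict 44, frames {76,33,68}
76 → hit
68 → hit
56 → miss, evict 33, frames {76,68,56}
68 → hit

{56, 68, 76}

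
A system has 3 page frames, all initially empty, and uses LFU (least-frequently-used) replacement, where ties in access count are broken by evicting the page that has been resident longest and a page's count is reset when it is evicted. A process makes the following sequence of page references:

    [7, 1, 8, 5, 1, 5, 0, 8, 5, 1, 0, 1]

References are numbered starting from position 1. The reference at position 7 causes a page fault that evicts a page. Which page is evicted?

8

pos 1: 7 → miss, frames {7}
pos 2: 1 → miss, frames {7,1}
pos 3: 8 → miss, frames {7,1,8}
pos 4: 5 → miss, evict 7, frames {1,8,5}
pos 5: 1 → hit
pos 6: 5 → hit
pos 7: 0 → miss, evict 8, frames {1,5,0}
At position 7, page 8 is evicted.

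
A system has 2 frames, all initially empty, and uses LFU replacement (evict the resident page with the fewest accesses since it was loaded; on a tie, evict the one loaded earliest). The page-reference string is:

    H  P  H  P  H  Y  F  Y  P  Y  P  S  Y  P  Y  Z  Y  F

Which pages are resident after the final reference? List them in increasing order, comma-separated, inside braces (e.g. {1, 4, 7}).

{F, H}

H → fault, frames [H]
P → fault, frames [H, P]
H → hit
P → hit
H → hit
Y → fault, evict P, frames [H, Y]
F → fault, evict Y, frames [H, F]
Y → fault, evict F, frames [H, Y]
P → fault, evict Y, frames [H, P]
Y → fault, evict P, frames [H, Y]
P → fault, evict Y, frames [H, P]
S → fault, evict P, frames [H, S]
Y → fault, evict S, frames [H, Y]
P → fault, evict Y, frames [H, P]
Y → fault, evict P, frames [H, Y]
Z → fault, evict Y, frames [H, Z]
Y → fault, evict Z, frames [H, Y]
F → fault, evict Y, frames [H, F]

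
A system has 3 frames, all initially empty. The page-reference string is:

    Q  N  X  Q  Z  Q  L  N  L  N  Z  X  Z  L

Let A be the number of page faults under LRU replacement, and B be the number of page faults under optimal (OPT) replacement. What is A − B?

3

Under LRU: F F F . F . F F . . F F . F → 9 faults.
Under OPT: F F F . F . F . . . . F . . → 6 faults.
A − B = 9 − 6 = 3.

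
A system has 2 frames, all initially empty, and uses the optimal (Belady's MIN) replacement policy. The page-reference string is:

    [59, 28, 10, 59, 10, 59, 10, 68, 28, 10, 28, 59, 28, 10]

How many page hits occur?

59 → fault, frames (59)
28 → fault, frames (59 28)
10 → fault, evict 28, frames (59 10)
59 → hit
10 → hit
59 → hit
10 → hit
68 → fault, evict 59, frames (10 68)
28 → fault, evict 68, frames (10 28)
10 → hit
28 → hit
59 → fault, evict 10, frames (28 59)
28 → hit
10 → fault, evict 59, frames (28 10)
Hits: 7.

7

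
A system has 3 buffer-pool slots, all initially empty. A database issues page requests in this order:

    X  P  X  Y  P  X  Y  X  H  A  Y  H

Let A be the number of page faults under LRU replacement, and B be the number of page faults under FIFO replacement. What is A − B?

Under LRU: F F . F . . . . F F F . → 6 faults.
Under FIFO: F F . F . . . . F F . . → 5 faults.
A − B = 6 − 5 = 1.

1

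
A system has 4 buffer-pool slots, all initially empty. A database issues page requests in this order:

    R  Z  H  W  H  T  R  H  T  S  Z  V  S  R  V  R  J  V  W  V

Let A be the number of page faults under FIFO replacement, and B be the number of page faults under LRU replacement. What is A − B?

Under FIFO: F F F F . F F . . F F F . . . . F . F . → 11 faults.
Under LRU: F F F F . F F . . F F F . F . . F . F . → 12 faults.
A − B = 11 − 12 = -1.

-1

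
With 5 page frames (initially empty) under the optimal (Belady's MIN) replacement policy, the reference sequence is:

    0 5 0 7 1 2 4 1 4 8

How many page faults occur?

7

0 → fault, frames [0]
5 → fault, frames [0, 5]
0 → hit
7 → fault, frames [0, 5, 7]
1 → fault, frames [0, 5, 7, 1]
2 → fault, frames [0, 5, 7, 1, 2]
4 → fault, evict 2, frames [0, 5, 7, 1, 4]
1 → hit
4 → hit
8 → fault, evict 4, frames [0, 5, 7, 1, 8]
Page faults: 7.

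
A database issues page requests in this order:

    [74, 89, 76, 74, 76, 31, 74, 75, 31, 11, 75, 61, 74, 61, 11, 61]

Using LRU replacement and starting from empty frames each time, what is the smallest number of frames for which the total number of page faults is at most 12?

3

f=1: 16 faults
f=2: 13 faults
f=3: 9 faults
f=4: 8 faults
f=5: 7 faults
f=6: 7 faults
f=7: 7 faults
Smallest f with faults ≤ 12 is 3.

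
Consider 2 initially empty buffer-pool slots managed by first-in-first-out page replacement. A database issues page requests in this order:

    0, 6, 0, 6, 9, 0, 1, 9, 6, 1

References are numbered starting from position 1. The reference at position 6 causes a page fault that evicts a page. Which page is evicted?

6

pos 1: 0 → fault, frames {0}
pos 2: 6 → fault, frames {0,6}
pos 3: 0 → hit
pos 4: 6 → hit
pos 5: 9 → fault, evict 0, frames {6,9}
pos 6: 0 → fault, evict 6, frames {9,0}
At position 6, page 6 is evicted.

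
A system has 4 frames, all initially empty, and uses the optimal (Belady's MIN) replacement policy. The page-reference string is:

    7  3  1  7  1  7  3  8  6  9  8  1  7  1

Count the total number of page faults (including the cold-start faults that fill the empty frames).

7: fault, frames {7}
3: fault, frames {7,3}
1: fault, frames {7,3,1}
7: hit
1: hit
7: hit
3: hit
8: fault, frames {7,3,1,8}
6: fault, evict 3, frames {7,1,8,6}
9: fault, evict 6, frames {7,1,8,9}
8: hit
1: hit
7: hit
1: hit
Page faults: 6.

6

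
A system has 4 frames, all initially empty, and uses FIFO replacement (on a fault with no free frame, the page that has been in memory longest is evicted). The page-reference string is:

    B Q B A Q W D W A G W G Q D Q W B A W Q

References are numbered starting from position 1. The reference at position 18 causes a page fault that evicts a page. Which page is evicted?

pos 1: B: fault, frames (B)
pos 2: Q: fault, frames (B Q)
pos 3: B: hit
pos 4: A: fault, frames (B Q A)
pos 5: Q: hit
pos 6: W: fault, frames (B Q A W)
pos 7: D: fault, evict B, frames (Q A W D)
pos 8: W: hit
pos 9: A: hit
pos 10: G: fault, evict Q, frames (A W D G)
pos 11: W: hit
pos 12: G: hit
pos 13: Q: fault, evict A, frames (W D G Q)
pos 14: D: hit
pos 15: Q: hit
pos 16: W: hit
pos 17: B: fault, evict W, frames (D G Q B)
pos 18: A: fault, evict D, frames (G Q B A)
At position 18, page D is evicted.

D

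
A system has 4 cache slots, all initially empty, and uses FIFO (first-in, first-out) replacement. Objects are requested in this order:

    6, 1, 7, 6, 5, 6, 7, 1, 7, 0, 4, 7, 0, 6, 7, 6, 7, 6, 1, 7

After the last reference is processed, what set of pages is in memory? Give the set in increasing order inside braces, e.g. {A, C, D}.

{1, 4, 6, 7}

6: miss, frames {6}
1: miss, frames {6,1}
7: miss, frames {6,1,7}
6: hit
5: miss, frames {6,1,7,5}
6: hit
7: hit
1: hit
7: hit
0: miss, evict 6, frames {1,7,5,0}
4: miss, evict 1, frames {7,5,0,4}
7: hit
0: hit
6: miss, evict 7, frames {5,0,4,6}
7: miss, evict 5, frames {0,4,6,7}
6: hit
7: hit
6: hit
1: miss, evict 0, frames {4,6,7,1}
7: hit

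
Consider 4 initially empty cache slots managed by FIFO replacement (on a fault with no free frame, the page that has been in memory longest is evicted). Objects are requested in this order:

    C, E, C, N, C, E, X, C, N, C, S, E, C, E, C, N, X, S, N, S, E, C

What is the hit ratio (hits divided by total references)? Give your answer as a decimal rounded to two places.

0.50

C: miss, frames [C]
E: miss, frames [C, E]
C: hit
N: miss, frames [C, E, N]
C: hit
E: hit
X: miss, frames [C, E, N, X]
C: hit
N: hit
C: hit
S: miss, evict C, frames [E, N, X, S]
E: hit
C: miss, evict E, frames [N, X, S, C]
E: miss, evict N, frames [X, S, C, E]
C: hit
N: miss, evict X, frames [S, C, E, N]
X: miss, evict S, frames [C, E, N, X]
S: miss, evict C, frames [E, N, X, S]
N: hit
S: hit
E: hit
C: miss, evict E, frames [N, X, S, C]
Hits: 11 of 22 references → 11/22 = 0.5000.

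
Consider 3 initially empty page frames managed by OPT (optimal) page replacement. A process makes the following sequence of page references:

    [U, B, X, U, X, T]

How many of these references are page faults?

4

U → miss, frames [U]
B → miss, frames [U, B]
X → miss, frames [U, B, X]
U → hit
X → hit
T → miss, evict X, frames [U, B, T]
Page faults: 4.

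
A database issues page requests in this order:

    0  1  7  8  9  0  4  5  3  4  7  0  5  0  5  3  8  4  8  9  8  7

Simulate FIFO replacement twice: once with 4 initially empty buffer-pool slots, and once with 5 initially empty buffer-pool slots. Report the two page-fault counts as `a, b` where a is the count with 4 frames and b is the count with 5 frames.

15, 13

4 frames: F F F F F F F F F . F F . . . . F F . F . F → 15 faults.
5 frames: F F F F F . F F F . F F . . . . F F . F . . → 13 faults.
13 < 15: adding a frame reduced faults, as is typical.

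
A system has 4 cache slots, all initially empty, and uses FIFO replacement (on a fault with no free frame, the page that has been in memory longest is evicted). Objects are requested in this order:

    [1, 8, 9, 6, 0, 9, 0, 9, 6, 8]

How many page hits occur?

5

1 -> fault, frames (1)
8 -> fault, frames (1 8)
9 -> fault, frames (1 8 9)
6 -> fault, frames (1 8 9 6)
0 -> fault, evict 1, frames (8 9 6 0)
9 -> hit
0 -> hit
9 -> hit
6 -> hit
8 -> hit
Hits: 5.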